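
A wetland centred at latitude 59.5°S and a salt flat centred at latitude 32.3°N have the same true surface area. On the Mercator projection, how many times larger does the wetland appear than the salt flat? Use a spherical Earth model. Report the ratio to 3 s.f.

2.77

Mercator is conformal with k = sec φ, so areal scale = k² = sec²φ.
At 59.5°: sec²(59.5°) = 1/0.5075² = 3.882.
At 32.3°: sec²(32.3°) = 1/0.8453² = 1.400.
Ratio = 3.882/1.400 = cos²(32.3°)/cos²(59.5°) ≈ 2.77.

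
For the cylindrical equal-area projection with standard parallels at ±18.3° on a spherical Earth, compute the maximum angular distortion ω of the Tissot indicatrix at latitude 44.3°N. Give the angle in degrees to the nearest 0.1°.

A cylindrical equal-area projection with standard parallel φ₀ has meridian scale h = cos φ / cos φ₀ and parallel scale k = cos φ₀ / cos φ (so areas are preserved, h·k = 1).
At 44.3°: h = 0.7538, k = 1.327; principal scales a = 1.327, b = 0.7538.
sin(ω/2) = (a − b)/(a + b) = 0.5728/2.080 = 0.2753, so ω = 2 arcsin(0.2753) ≈ 32.0°.

32.0°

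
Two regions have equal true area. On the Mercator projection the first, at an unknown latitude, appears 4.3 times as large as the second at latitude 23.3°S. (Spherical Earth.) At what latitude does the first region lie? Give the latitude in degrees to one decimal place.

63.7°

For equal true areas on Mercator, apparent areas scale as sec²φ, so the ratio is cos²φ₂ / cos²φ₁.
cos²φ₂ / cos²φ₁ = 4.3  ⇒  cos φ₁ = cos 23.3° / √4.3 = 0.9184/2.074 = 0.4429.
φ₁ = arccos(0.4429) ≈ 63.7°.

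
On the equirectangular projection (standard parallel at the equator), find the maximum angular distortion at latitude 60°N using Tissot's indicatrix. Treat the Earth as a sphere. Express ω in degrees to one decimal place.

38.9°

Plate carrée maps x = Rλ, y = Rφ. The meridian scale is h = 1 and the parallel scale is k = 1/cos φ = sec φ.
At 60°: h = 1.000, k = 2.000; principal scales a = 2.000, b = 1.000.
sin(ω/2) = (a − b)/(a + b) = 1.0000/3.000 = 0.3333, so ω = 2 arcsin(0.3333) ≈ 38.9°.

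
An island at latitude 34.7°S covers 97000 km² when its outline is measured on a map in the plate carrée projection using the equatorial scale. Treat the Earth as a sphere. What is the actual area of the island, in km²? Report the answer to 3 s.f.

For the equirectangular projection with φ₀ = 0 (plate carrée), h = 1 along meridians and k = sec φ along parallels.
Areal scale = h·k = 1 × sec φ; at 34.7°, h = 1.000, k = 1.216, so h·k = 1.216.
True area = apparent / (areal scale) = 97000 / 1.216 ≈ 79700 km².

79700 km²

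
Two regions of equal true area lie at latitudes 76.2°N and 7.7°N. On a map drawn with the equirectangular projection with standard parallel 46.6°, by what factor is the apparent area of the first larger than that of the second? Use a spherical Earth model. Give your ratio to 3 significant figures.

With standard parallel φ₀ = 46.6°, the equirectangular projection gives x = Rλ cos φ₀, y = Rφ, so h = 1 and k = cos 46.6° / cos φ.
Areal scale at 76.2°: h·k = 1.000 × 2.880 = 2.880.
Areal scale at 7.7°: h·k = 1.000 × 0.6933 = 0.6933.
Ratio = 2.880/0.6933 ≈ 4.15.

4.15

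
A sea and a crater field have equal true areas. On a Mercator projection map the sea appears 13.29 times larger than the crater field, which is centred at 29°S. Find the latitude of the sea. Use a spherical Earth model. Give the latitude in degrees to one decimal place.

76.1°

For equal true areas on Mercator, apparent areas scale as sec²φ, so the ratio is cos²φ₂ / cos²φ₁.
cos²φ₂ / cos²φ₁ = 13.29  ⇒  cos φ₁ = cos 29° / √13.29 = 0.8746/3.646 = 0.2399.
φ₁ = arccos(0.2399) ≈ 76.1°.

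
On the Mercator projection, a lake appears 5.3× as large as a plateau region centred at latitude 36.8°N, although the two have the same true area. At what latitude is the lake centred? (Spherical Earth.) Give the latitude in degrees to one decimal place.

69.6°

Mercator areal scale is sec²φ, so apparent-area ratio = sec²φ₁ / sec²φ₂ = cos²φ₂ / cos²φ₁.
cos²φ₂ / cos²φ₁ = 5.3  ⇒  cos φ₁ = cos 36.8° / √5.3 = 0.8007/2.302 = 0.3478.
φ₁ = arccos(0.3478) ≈ 69.6°.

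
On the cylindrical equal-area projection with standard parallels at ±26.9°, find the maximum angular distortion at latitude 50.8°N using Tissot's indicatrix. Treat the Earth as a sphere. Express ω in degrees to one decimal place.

A cylindrical equal-area projection with standard parallel φ₀ has meridian scale h = cos φ / cos φ₀ and parallel scale k = cos φ₀ / cos φ (so areas are preserved, h·k = 1).
At 50.8°: h = 0.7087, k = 1.411; principal scales a = 1.411, b = 0.7087.
sin(ω/2) = (a − b)/(a + b) = 0.7023/2.120 = 0.3313, so ω = 2 arcsin(0.3313) ≈ 38.7°.

38.7°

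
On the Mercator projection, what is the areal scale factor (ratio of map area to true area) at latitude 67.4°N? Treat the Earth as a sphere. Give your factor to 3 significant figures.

Mercator is conformal, so the point scale is isotropic: h = k = sec φ = 1/cos φ.
Areal scale = k² = sec²φ = 1/cos²(67.4°) = 1/0.3843² = 6.771.

6.77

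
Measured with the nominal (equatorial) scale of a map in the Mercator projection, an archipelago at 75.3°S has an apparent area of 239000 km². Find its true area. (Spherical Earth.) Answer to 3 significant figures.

Mercator is conformal, so the point scale is isotropic: h = k = sec φ = 1/cos φ.
Areal scale = k² = sec²φ = 1/cos²(75.3°) = 1/0.2538² = 15.53.
True area = apparent / (areal scale) = 239000 / 15.53 ≈ 15400 km².

15400 km²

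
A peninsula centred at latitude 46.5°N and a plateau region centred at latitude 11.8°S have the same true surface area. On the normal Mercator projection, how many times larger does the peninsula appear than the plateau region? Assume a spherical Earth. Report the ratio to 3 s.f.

2.02

On Mercator, area is exaggerated by sec²φ = 1/cos²φ.
At 46.5°: sec²(46.5°) = 1/0.6884² = 2.110.
At 11.8°: sec²(11.8°) = 1/0.9789² = 1.044.
Ratio = 2.110/1.044 = cos²(11.8°)/cos²(46.5°) ≈ 2.02.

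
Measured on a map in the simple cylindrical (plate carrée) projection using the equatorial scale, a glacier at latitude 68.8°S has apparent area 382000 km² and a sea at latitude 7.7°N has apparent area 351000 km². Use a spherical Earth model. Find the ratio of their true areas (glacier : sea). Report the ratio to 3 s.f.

0.397

Plate carrée has h = 1 and k = sec φ, giving areal scale sec φ; true area = (apparent area) · cos φ.
True area of glacier: 382000 × cos(68.8°) = 382000 × 0.3616 = 138100 km².
True area of sea: 351000 × cos(7.7°) = 351000 × 0.9910 = 347800 km².
Ratio = 138100 / 347800 ≈ 0.397.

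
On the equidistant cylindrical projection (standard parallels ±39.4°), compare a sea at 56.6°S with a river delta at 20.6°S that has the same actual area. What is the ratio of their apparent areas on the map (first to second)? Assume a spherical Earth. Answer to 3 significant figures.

1.70

The equidistant cylindrical projection with φ₀ = 39.4° has h = 1 (meridians true) and k = cos φ₀ / cos φ along parallels.
Areal scale at 56.6°: h·k = 1.000 × 1.404 = 1.404.
Areal scale at 20.6°: h·k = 1.000 × 0.8255 = 0.8255.
Ratio = 1.404/0.8255 ≈ 1.70.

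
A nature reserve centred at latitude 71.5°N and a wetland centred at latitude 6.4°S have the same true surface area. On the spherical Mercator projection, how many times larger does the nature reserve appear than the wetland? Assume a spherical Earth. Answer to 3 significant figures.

9.81

Mercator areal scale is sec²φ.
At 71.5°: sec²(71.5°) = 1/0.3173² = 9.932.
At 6.4°: sec²(6.4°) = 1/0.9938² = 1.013.
Ratio = 9.932/1.013 = cos²(6.4°)/cos²(71.5°) ≈ 9.81.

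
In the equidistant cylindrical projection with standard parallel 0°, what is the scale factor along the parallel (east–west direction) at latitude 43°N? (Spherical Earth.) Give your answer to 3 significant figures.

In the plate carrée (x = Rλ, y = Rφ), meridians are true-scale (h = 1) and parallels are stretched by k = sec φ.
k = 1/cos 43° = 1/0.7314 = 1.367.

1.37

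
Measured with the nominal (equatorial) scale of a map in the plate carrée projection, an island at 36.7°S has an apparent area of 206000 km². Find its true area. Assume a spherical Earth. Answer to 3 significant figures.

For the equirectangular projection with φ₀ = 0 (plate carrée), h = 1 along meridians and k = sec φ along parallels.
Areal scale = h·k = 1 × sec φ; at 36.7°, h = 1.000, k = 1.247, so h·k = 1.247.
True area = apparent / (areal scale) = 206000 / 1.247 ≈ 165000 km².

165000 km²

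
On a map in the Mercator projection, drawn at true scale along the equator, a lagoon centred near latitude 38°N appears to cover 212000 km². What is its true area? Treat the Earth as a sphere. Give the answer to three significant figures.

132000 km²

The Mercator projection is conformal; its linear scale factor is the same in every direction and equals sec φ = 1/cos φ.
Areal scale = k² = sec²φ = 1/cos²(38°) = 1/0.7880² = 1.610.
True area = apparent / (areal scale) = 212000 / 1.610 ≈ 132000 km².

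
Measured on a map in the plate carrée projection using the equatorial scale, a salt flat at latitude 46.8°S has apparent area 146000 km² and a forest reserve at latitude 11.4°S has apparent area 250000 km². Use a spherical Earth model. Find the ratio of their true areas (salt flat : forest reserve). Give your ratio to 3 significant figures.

0.408

Plate carrée has h = 1 and k = sec φ, giving areal scale sec φ; true area = (apparent area) · cos φ.
True area of salt flat: 146000 × cos(46.8°) = 146000 × 0.6845 = 99940 km².
True area of forest reserve: 250000 × cos(11.4°) = 250000 × 0.9803 = 245100 km².
Ratio = 99940 / 245100 ≈ 0.408.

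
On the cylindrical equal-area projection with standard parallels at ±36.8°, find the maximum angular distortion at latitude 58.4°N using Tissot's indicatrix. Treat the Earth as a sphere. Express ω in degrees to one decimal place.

A cylindrical equal-area projection with standard parallel φ₀ has meridian scale h = cos φ / cos φ₀ and parallel scale k = cos φ₀ / cos φ (so areas are preserved, h·k = 1).
At 58.4°: h = 0.6544, k = 1.528; principal scales a = 1.528, b = 0.6544.
sin(ω/2) = (a − b)/(a + b) = 0.8738/2.183 = 0.4003, so ω = 2 arcsin(0.4003) ≈ 47.2°.

47.2°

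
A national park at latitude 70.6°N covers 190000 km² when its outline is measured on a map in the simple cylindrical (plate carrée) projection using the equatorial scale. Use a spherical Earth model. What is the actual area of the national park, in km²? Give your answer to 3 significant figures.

For the equirectangular projection with φ₀ = 0 (plate carrée), h = 1 along meridians and k = sec φ along parallels.
Areal scale = h·k = 1 × sec φ; at 70.6°, h = 1.000, k = 3.011, so h·k = 3.011.
True area = apparent / (areal scale) = 190000 / 3.011 ≈ 63100 km².

63100 km²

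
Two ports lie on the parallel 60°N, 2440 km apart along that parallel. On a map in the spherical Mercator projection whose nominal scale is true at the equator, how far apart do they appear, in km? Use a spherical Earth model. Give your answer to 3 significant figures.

For Mercator, h = k = sec φ (a conformal cylindrical projection has a single point scale, 1/cos φ).
Along the parallel, k = sec 60° = 1/0.5000 = 2.000.
Map distance = 2440 × 2.000 ≈ 4880 km.

4880 km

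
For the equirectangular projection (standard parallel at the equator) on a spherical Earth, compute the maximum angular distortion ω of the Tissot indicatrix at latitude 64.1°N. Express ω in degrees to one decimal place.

Plate carrée maps x = Rλ, y = Rφ. The meridian scale is h = 1 and the parallel scale is k = 1/cos φ = sec φ.
At 64.1°: h = 1.000, k = 2.289; principal scales a = 2.289, b = 1.000.
sin(ω/2) = (a − b)/(a + b) = 1.289/3.289 = 0.3920, so ω = 2 arcsin(0.3920) ≈ 46.2°.

46.2°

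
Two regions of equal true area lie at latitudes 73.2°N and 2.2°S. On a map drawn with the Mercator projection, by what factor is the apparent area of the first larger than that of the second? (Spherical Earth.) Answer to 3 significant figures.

12.0

Mercator is conformal with k = sec φ, so areal scale = k² = sec²φ.
At 73.2°: sec²(73.2°) = 1/0.2890² = 11.97.
At 2.2°: sec²(2.2°) = 1/0.9993² = 1.001.
Ratio = 11.97/1.001 = cos²(2.2°)/cos²(73.2°) ≈ 12.0.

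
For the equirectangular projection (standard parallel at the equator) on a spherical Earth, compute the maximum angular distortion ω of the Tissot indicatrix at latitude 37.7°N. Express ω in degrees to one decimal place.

13.4°

In the plate carrée (x = Rλ, y = Rφ), meridians are true-scale (h = 1) and parallels are stretched by k = sec φ.
At 37.7°: h = 1.000, k = 1.264; principal scales a = 1.264, b = 1.000.
sin(ω/2) = (a − b)/(a + b) = 0.2639/2.264 = 0.1166, so ω = 2 arcsin(0.1166) ≈ 13.4°.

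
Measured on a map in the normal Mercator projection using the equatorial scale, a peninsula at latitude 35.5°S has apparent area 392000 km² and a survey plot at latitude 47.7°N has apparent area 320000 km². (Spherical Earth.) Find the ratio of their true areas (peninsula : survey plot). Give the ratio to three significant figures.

On Mercator the areal scale is sec²φ, so true area = apparent × cos²φ.
True area of peninsula: 392000 × cos²(35.5°) = 392000 × 0.6628 = 259800 km².
True area of survey plot: 320000 × cos²(47.7°) = 320000 × 0.4529 = 144900 km².
Ratio = 259800 / 144900 ≈ 1.79.

1.79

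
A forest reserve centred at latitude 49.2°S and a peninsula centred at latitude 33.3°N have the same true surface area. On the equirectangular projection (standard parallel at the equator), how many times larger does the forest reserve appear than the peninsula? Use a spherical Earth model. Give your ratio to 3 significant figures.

1.28

For the equirectangular projection with φ₀ = 0 (plate carrée), h = 1 along meridians and k = sec φ along parallels.
Areal scale at 49.2°: h·k = 1.000 × 1.530 = 1.530.
Areal scale at 33.3°: h·k = 1.000 × 1.196 = 1.196.
Ratio = 1.530/1.196 ≈ 1.28.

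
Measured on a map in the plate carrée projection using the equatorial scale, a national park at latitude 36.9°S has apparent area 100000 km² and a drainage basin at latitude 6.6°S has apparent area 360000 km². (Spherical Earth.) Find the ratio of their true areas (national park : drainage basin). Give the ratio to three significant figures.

0.224

Plate carrée has h = 1 and k = sec φ, giving areal scale sec φ; true area = (apparent area) · cos φ.
True area of national park: 100000 × cos(36.9°) = 100000 × 0.7997 = 79970 km².
True area of drainage basin: 360000 × cos(6.6°) = 360000 × 0.9934 = 357600 km².
Ratio = 79970 / 357600 ≈ 0.224.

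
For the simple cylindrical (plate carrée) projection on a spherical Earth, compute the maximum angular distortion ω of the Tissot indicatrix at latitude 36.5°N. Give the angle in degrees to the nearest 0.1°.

12.5°

Plate carrée maps x = Rλ, y = Rφ. The meridian scale is h = 1 and the parallel scale is k = 1/cos φ = sec φ.
At 36.5°: h = 1.000, k = 1.244; principal scales a = 1.244, b = 1.000.
sin(ω/2) = (a − b)/(a + b) = 0.2440/2.244 = 0.1087, so ω = 2 arcsin(0.1087) ≈ 12.5°.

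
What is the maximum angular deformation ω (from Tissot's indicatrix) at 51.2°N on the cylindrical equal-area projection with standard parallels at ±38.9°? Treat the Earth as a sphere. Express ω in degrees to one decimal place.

Cylindrical equal-area (φ₀ = 38.9°): h = cos φ / cos 38.9° along meridians, k = cos 38.9° / cos φ along parallels; h·k = 1.
At 51.2°: h = 0.8052, k = 1.242; principal scales a = 1.242, b = 0.8052.
sin(ω/2) = (a − b)/(a + b) = 0.4369/2.047 = 0.2134, so ω = 2 arcsin(0.2134) ≈ 24.6°.

24.6°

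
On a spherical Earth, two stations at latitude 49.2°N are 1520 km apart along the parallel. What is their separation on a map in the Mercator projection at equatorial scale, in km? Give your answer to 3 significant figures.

For Mercator, h = k = sec φ (a conformal cylindrical projection has a single point scale, 1/cos φ).
Along the parallel, k = sec 49.2° = 1/0.6534 = 1.530.
Map distance = 1520 × 1.530 ≈ 2330 km.

2330 km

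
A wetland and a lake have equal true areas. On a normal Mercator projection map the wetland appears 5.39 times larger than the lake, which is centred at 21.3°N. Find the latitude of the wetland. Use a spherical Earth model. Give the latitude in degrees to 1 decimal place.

On Mercator, (apparent₁)/(apparent₂) = sec²φ₁ / sec²φ₂ when true areas are equal.
cos²φ₂ / cos²φ₁ = 5.39  ⇒  cos φ₁ = cos 21.3° / √5.39 = 0.9317/2.322 = 0.4013.
φ₁ = arccos(0.4013) ≈ 66.3°.

66.3°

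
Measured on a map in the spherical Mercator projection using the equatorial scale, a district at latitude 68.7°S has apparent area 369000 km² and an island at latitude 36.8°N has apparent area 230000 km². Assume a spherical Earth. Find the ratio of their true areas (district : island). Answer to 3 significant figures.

0.330

On Mercator the areal scale is sec²φ, so true area = apparent × cos²φ.
True area of district: 369000 × cos²(68.7°) = 369000 × 0.1320 = 48690 km².
True area of island: 230000 × cos²(36.8°) = 230000 × 0.6412 = 147500 km².
Ratio = 48690 / 147500 ≈ 0.330.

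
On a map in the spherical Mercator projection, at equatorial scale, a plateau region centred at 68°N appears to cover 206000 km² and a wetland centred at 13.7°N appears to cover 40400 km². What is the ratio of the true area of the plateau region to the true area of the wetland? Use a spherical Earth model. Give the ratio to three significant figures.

0.758

Mercator's areal exaggeration is sec²φ; hence true area = (apparent area) · cos²φ.
True area of plateau region: 206000 × cos²(68°) = 206000 × 0.1403 = 28910 km².
True area of wetland: 40400 × cos²(13.7°) = 40400 × 0.9439 = 38130 km².
Ratio = 28910 / 38130 ≈ 0.758.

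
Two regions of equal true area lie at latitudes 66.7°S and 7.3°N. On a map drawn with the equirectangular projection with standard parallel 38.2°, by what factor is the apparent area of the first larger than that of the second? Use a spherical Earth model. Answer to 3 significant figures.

2.51

The equidistant cylindrical projection with φ₀ = 38.2° has h = 1 (meridians true) and k = cos φ₀ / cos φ along parallels.
Areal scale at 66.7°: h·k = 1.000 × 1.987 = 1.987.
Areal scale at 7.3°: h·k = 1.000 × 0.7923 = 0.7923.
Ratio = 1.987/0.7923 ≈ 2.51.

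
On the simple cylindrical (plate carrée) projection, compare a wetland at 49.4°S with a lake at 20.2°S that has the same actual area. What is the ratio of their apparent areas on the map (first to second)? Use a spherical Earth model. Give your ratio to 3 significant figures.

1.44

Plate carrée maps x = Rλ, y = Rφ. The meridian scale is h = 1 and the parallel scale is k = 1/cos φ = sec φ.
Areal scale at 49.4°: h·k = 1.000 × 1.537 = 1.537.
Areal scale at 20.2°: h·k = 1.000 × 1.066 = 1.066.
Ratio = 1.537/1.066 ≈ 1.44.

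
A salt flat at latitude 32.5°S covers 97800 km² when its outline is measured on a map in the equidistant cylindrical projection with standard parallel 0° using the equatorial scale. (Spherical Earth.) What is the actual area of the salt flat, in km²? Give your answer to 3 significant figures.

For the equirectangular projection with φ₀ = 0 (plate carrée), h = 1 along meridians and k = sec φ along parallels.
Areal scale = h·k = 1 × sec φ; at 32.5°, h = 1.000, k = 1.186, so h·k = 1.186.
True area = apparent / (areal scale) = 97800 / 1.186 ≈ 82500 km².

82500 km²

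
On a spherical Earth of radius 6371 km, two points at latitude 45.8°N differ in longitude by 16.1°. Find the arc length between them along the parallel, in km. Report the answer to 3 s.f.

Arc length along a parallel = R cos φ · Δλ (with Δλ in radians).
= 6371 × cos 45.8° × (16.1° × π/180) = 6371 × 0.6972 × 0.2810 ≈ 1250 km.

1250 km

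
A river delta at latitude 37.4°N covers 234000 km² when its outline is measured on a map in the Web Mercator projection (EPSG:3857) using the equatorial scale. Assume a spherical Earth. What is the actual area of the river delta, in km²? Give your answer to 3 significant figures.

148000 km²

The Mercator projection is conformal; its linear scale factor is the same in every direction and equals sec φ = 1/cos φ.
Areal scale = k² = sec²φ = 1/cos²(37.4°) = 1/0.7944² = 1.585.
True area = apparent / (areal scale) = 234000 / 1.585 ≈ 148000 km².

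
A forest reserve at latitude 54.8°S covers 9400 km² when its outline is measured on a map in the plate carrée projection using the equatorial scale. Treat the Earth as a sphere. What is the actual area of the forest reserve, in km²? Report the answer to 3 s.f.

5420 km²

Plate carrée maps x = Rλ, y = Rφ. The meridian scale is h = 1 and the parallel scale is k = 1/cos φ = sec φ.
Areal scale = h·k = 1 × sec φ; at 54.8°, h = 1.000, k = 1.735, so h·k = 1.735.
True area = apparent / (areal scale) = 9400 / 1.735 ≈ 5420 km².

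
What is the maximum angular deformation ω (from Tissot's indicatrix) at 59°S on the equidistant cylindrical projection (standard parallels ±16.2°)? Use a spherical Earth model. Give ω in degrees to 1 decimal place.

In the equirectangular projection with standard parallel φ₀ = 16.2° (x = Rλ cos φ₀, y = Rφ), meridians are true-scale (h = 1) and the parallel scale is k = cos φ₀ / cos φ.
At 59°: h = 1.000, k = 1.865; principal scales a = 1.865, b = 1.000.
sin(ω/2) = (a − b)/(a + b) = 0.8645/2.865 = 0.3018, so ω = 2 arcsin(0.3018) ≈ 35.1°.

35.1°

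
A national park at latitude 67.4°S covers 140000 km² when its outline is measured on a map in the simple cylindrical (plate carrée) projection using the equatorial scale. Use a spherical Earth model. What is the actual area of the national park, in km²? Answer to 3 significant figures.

For the equirectangular projection with φ₀ = 0 (plate carrée), h = 1 along meridians and k = sec φ along parallels.
Areal scale = h·k = 1 × sec φ; at 67.4°, h = 1.000, k = 2.602, so h·k = 2.602.
True area = apparent / (areal scale) = 140000 / 2.602 ≈ 53800 km².

53800 km²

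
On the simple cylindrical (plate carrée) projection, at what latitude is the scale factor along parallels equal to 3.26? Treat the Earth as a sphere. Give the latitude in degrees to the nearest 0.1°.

Plate carrée: h = 1, k = sec φ along parallels.
sec φ = 3.26  ⇒  cos φ = 0.3067  ⇒  φ ≈ 72.1°.

72.1°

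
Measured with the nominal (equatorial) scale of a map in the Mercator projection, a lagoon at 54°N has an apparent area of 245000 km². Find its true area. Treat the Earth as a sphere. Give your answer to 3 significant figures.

84600 km²

Mercator is conformal, so the point scale is isotropic: h = k = sec φ = 1/cos φ.
Areal scale = k² = sec²φ = 1/cos²(54°) = 1/0.5878² = 2.894.
True area = apparent / (areal scale) = 245000 / 2.894 ≈ 84600 km².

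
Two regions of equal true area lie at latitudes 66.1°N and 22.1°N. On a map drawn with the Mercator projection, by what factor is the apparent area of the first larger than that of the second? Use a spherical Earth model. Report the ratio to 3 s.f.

On Mercator, area is exaggerated by sec²φ = 1/cos²φ.
At 66.1°: sec²(66.1°) = 1/0.4051² = 6.092.
At 22.1°: sec²(22.1°) = 1/0.9265² = 1.165.
Ratio = 6.092/1.165 = cos²(22.1°)/cos²(66.1°) ≈ 5.23.

5.23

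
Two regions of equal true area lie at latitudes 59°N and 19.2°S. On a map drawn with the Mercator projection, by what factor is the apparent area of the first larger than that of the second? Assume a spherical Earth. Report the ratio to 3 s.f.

Mercator areal scale is sec²φ.
At 59°: sec²(59°) = 1/0.5150² = 3.770.
At 19.2°: sec²(19.2°) = 1/0.9444² = 1.121.
Ratio = 3.770/1.121 = cos²(19.2°)/cos²(59°) ≈ 3.36.

3.36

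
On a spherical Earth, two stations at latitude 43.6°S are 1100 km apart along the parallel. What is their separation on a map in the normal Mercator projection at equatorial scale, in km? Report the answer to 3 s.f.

1520 km

The Mercator projection is conformal; its linear scale factor is the same in every direction and equals sec φ = 1/cos φ.
Along the parallel, k = sec 43.6° = 1/0.7242 = 1.381.
Map distance = 1100 × 1.381 ≈ 1520 km.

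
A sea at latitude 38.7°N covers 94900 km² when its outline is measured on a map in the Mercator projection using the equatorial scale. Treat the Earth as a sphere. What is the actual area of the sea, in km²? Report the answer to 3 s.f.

57800 km²

For Mercator, h = k = sec φ (a conformal cylindrical projection has a single point scale, 1/cos φ).
Areal scale = k² = sec²φ = 1/cos²(38.7°) = 1/0.7804² = 1.642.
True area = apparent / (areal scale) = 94900 / 1.642 ≈ 57800 km².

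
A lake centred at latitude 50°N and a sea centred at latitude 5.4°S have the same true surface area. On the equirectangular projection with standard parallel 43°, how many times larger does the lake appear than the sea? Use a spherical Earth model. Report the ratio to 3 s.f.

With standard parallel φ₀ = 43°, the equirectangular projection gives x = Rλ cos φ₀, y = Rφ, so h = 1 and k = cos 43° / cos φ.
Areal scale at 50°: h·k = 1.000 × 1.138 = 1.138.
Areal scale at 5.4°: h·k = 1.000 × 0.7346 = 0.7346.
Ratio = 1.138/0.7346 ≈ 1.55.

1.55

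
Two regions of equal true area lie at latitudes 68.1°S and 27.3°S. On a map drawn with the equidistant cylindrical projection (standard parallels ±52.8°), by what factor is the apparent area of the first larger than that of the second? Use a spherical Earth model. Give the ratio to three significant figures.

2.38

In the equirectangular projection with standard parallel φ₀ = 52.8° (x = Rλ cos φ₀, y = Rφ), meridians are true-scale (h = 1) and the parallel scale is k = cos φ₀ / cos φ.
Areal scale at 68.1°: h·k = 1.000 × 1.621 = 1.621.
Areal scale at 27.3°: h·k = 1.000 × 0.6804 = 0.6804.
Ratio = 1.621/0.6804 ≈ 2.38.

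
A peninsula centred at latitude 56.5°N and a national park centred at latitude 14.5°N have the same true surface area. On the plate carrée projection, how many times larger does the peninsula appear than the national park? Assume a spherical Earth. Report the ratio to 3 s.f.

1.75

For the equirectangular projection with φ₀ = 0 (plate carrée), h = 1 along meridians and k = sec φ along parallels.
Areal scale at 56.5°: h·k = 1.000 × 1.812 = 1.812.
Areal scale at 14.5°: h·k = 1.000 × 1.033 = 1.033.
Ratio = 1.812/1.033 ≈ 1.75.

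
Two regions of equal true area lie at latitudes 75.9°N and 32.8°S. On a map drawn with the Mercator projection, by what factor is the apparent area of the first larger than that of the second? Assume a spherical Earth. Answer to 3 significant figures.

11.9

Mercator is conformal with k = sec φ, so areal scale = k² = sec²φ.
At 75.9°: sec²(75.9°) = 1/0.2436² = 16.85.
At 32.8°: sec²(32.8°) = 1/0.8406² = 1.415.
Ratio = 16.85/1.415 = cos²(32.8°)/cos²(75.9°) ≈ 11.9.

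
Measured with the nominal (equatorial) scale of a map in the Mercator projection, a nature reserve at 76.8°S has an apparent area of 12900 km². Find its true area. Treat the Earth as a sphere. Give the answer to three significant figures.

Mercator is conformal, so the point scale is isotropic: h = k = sec φ = 1/cos φ.
Areal scale = k² = sec²φ = 1/cos²(76.8°) = 1/0.2284² = 19.18.
True area = apparent / (areal scale) = 12900 / 19.18 ≈ 673 km².

673 km²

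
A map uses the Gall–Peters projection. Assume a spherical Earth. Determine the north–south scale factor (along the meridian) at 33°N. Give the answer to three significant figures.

The Gall–Peters projection is cylindrical equal-area with φ₀ = 45°. For cylindrical equal-area with standard parallel φ₀, h = cos φ / cos φ₀ and k = cos φ₀ / cos φ, so h·k = 1.
h = cos 33° / cos 45° = 0.8387/0.7071 = 1.186.

1.19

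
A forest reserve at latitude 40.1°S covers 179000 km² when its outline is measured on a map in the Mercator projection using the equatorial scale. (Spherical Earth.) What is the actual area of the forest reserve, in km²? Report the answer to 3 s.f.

For Mercator, h = k = sec φ (a conformal cylindrical projection has a single point scale, 1/cos φ).
Areal scale = k² = sec²φ = 1/cos²(40.1°) = 1/0.7649² = 1.709.
True area = apparent / (areal scale) = 179000 / 1.709 ≈ 105000 km².

105000 km²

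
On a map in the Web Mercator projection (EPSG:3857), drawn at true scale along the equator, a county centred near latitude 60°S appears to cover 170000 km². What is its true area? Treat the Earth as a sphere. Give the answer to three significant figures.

42500 km²

The Mercator projection is conformal; its linear scale factor is the same in every direction and equals sec φ = 1/cos φ.
Areal scale = k² = sec²φ = 1/cos²(60°) = 1/0.5000² = 4.000.
True area = apparent / (areal scale) = 170000 / 4.000 ≈ 42500 km².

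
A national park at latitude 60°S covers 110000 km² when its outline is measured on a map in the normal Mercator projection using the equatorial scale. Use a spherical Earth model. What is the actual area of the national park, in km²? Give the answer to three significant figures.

The Mercator projection is conformal; its linear scale factor is the same in every direction and equals sec φ = 1/cos φ.
Areal scale = k² = sec²φ = 1/cos²(60°) = 1/0.5000² = 4.000.
True area = apparent / (areal scale) = 110000 / 4.000 ≈ 27500 km².

27500 km²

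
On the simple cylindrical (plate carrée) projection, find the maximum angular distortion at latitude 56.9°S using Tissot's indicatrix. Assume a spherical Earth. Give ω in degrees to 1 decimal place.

34.1°

For the equirectangular projection with φ₀ = 0 (plate carrée), h = 1 along meridians and k = sec φ along parallels.
At 56.9°: h = 1.000, k = 1.831; principal scales a = 1.831, b = 1.000.
sin(ω/2) = (a − b)/(a + b) = 0.8312/2.831 = 0.2936, so ω = 2 arcsin(0.2936) ≈ 34.1°.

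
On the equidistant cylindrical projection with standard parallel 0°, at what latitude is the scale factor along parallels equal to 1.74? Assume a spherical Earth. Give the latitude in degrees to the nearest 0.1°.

54.9°

Plate carrée: h = 1, k = sec φ along parallels.
sec φ = 1.74  ⇒  cos φ = 0.5747  ⇒  φ ≈ 54.9°.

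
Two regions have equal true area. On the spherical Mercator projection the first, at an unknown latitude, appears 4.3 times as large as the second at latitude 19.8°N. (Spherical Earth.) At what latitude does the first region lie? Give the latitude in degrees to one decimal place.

For equal true areas on Mercator, apparent areas scale as sec²φ, so the ratio is cos²φ₂ / cos²φ₁.
cos²φ₂ / cos²φ₁ = 4.3  ⇒  cos φ₁ = cos 19.8° / √4.3 = 0.9409/2.074 = 0.4537.
φ₁ = arccos(0.4537) ≈ 63.0°.

63.0°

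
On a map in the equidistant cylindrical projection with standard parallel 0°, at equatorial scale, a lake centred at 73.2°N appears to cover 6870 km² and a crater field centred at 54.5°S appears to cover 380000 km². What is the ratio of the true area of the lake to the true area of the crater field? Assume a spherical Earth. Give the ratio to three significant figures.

On the plate carrée, areal scale = h·k = 1 × sec φ, so true area = apparent × cos φ.
True area of lake: 6870 × cos(73.2°) = 6870 × 0.2890 = 1986 km².
True area of crater field: 380000 × cos(54.5°) = 380000 × 0.5807 = 220700 km².
Ratio = 1986 / 220700 ≈ 0.00900.

0.00900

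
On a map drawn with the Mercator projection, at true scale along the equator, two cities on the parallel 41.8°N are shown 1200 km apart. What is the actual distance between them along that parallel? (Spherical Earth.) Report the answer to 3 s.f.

895 km

For Mercator, h = k = sec φ (a conformal cylindrical projection has a single point scale, 1/cos φ).
Along the parallel at 41.8°, map distances are exaggerated by k = sec 41.8° = 1.341.
True distance = 1200 / 1.341 = 1200 × cos 41.8° ≈ 895 km.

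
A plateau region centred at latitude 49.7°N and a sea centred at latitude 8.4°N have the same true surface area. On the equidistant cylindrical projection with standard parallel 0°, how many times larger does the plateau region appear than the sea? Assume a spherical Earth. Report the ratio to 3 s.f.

In the plate carrée (x = Rλ, y = Rφ), meridians are true-scale (h = 1) and parallels are stretched by k = sec φ.
Areal scale at 49.7°: h·k = 1.000 × 1.546 = 1.546.
Areal scale at 8.4°: h·k = 1.000 × 1.011 = 1.011.
Ratio = 1.546/1.011 ≈ 1.53.

1.53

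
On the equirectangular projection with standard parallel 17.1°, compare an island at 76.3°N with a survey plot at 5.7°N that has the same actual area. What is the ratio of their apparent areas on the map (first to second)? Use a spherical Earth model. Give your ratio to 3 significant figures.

4.20

With standard parallel φ₀ = 17.1°, the equirectangular projection gives x = Rλ cos φ₀, y = Rφ, so h = 1 and k = cos 17.1° / cos φ.
Areal scale at 76.3°: h·k = 1.000 × 4.036 = 4.036.
Areal scale at 5.7°: h·k = 1.000 × 0.9605 = 0.9605.
Ratio = 4.036/0.9605 ≈ 4.20.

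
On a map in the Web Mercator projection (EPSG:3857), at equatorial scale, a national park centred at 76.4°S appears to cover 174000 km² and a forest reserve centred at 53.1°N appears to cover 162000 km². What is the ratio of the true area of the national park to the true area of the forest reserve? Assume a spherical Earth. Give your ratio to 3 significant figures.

On Mercator the areal scale is sec²φ, so true area = apparent × cos²φ.
True area of national park: 174000 × cos²(76.4°) = 174000 × 0.05529 = 9621 km².
True area of forest reserve: 162000 × cos²(53.1°) = 162000 × 0.3605 = 58400 km².
Ratio = 9621 / 58400 ≈ 0.165.

0.165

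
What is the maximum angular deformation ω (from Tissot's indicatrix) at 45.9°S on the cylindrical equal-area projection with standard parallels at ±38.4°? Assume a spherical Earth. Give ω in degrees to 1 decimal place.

For cylindrical equal-area with standard parallel φ₀, h = cos φ / cos φ₀ and k = cos φ₀ / cos φ, so h·k = 1.
At 45.9°: h = 0.8880, k = 1.126; principal scales a = 1.126, b = 0.8880.
sin(ω/2) = (a − b)/(a + b) = 0.2381/2.014 = 0.1182, so ω = 2 arcsin(0.1182) ≈ 13.6°.

13.6°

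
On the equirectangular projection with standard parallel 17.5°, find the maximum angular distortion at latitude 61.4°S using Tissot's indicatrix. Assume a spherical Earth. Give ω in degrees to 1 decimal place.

38.7°

With standard parallel φ₀ = 17.5°, the equirectangular projection gives x = Rλ cos φ₀, y = Rφ, so h = 1 and k = cos 17.5° / cos φ.
At 61.4°: h = 1.000, k = 1.992; principal scales a = 1.992, b = 1.000.
sin(ω/2) = (a − b)/(a + b) = 0.9923/2.992 = 0.3316, so ω = 2 arcsin(0.3316) ≈ 38.7°.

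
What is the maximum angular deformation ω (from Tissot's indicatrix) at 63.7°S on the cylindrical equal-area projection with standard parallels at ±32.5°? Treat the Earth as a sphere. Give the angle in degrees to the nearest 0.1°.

A cylindrical equal-area projection with standard parallel φ₀ has meridian scale h = cos φ / cos φ₀ and parallel scale k = cos φ₀ / cos φ (so areas are preserved, h·k = 1).
At 63.7°: h = 0.5253, k = 1.904; principal scales a = 1.904, b = 0.5253.
sin(ω/2) = (a − b)/(a + b) = 1.378/2.429 = 0.5674, so ω = 2 arcsin(0.5674) ≈ 69.1°.

69.1°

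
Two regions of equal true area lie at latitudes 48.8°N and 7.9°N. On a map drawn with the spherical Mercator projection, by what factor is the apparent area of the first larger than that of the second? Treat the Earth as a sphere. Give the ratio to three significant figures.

On Mercator, area is exaggerated by sec²φ = 1/cos²φ.
At 48.8°: sec²(48.8°) = 1/0.6587² = 2.305.
At 7.9°: sec²(7.9°) = 1/0.9905² = 1.019.
Ratio = 2.305/1.019 = cos²(7.9°)/cos²(48.8°) ≈ 2.26.

2.26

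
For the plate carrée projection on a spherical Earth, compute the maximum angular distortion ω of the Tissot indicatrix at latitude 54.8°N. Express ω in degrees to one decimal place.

31.2°

For the equirectangular projection with φ₀ = 0 (plate carrée), h = 1 along meridians and k = sec φ along parallels.
At 54.8°: h = 1.000, k = 1.735; principal scales a = 1.735, b = 1.000.
sin(ω/2) = (a − b)/(a + b) = 0.7348/2.735 = 0.2687, so ω = 2 arcsin(0.2687) ≈ 31.2°.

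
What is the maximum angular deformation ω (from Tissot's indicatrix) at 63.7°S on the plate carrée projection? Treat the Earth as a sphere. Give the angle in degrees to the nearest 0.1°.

In the plate carrée (x = Rλ, y = Rφ), meridians are true-scale (h = 1) and parallels are stretched by k = sec φ.
At 63.7°: h = 1.000, k = 2.257; principal scales a = 2.257, b = 1.000.
sin(ω/2) = (a − b)/(a + b) = 1.257/3.257 = 0.3859, so ω = 2 arcsin(0.3859) ≈ 45.4°.

45.4°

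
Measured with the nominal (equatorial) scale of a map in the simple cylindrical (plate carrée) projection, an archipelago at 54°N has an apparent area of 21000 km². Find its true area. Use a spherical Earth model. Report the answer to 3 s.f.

12300 km²

In the plate carrée (x = Rλ, y = Rφ), meridians are true-scale (h = 1) and parallels are stretched by k = sec φ.
Areal scale = h·k = 1 × sec φ; at 54°, h = 1.000, k = 1.701, so h·k = 1.701.
True area = apparent / (areal scale) = 21000 / 1.701 ≈ 12300 km².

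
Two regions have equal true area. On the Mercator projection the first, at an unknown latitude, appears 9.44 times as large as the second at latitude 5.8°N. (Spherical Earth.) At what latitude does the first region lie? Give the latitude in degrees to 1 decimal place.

For equal true areas on Mercator, apparent areas scale as sec²φ, so the ratio is cos²φ₂ / cos²φ₁.
cos²φ₂ / cos²φ₁ = 9.44  ⇒  cos φ₁ = cos 5.8° / √9.44 = 0.9949/3.072 = 0.3238.
φ₁ = arccos(0.3238) ≈ 71.1°.

71.1°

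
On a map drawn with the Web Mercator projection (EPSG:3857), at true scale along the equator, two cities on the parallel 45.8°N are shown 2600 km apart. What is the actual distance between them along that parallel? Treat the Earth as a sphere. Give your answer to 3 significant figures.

For Mercator, h = k = sec φ (a conformal cylindrical projection has a single point scale, 1/cos φ).
Along the parallel at 45.8°, map distances are exaggerated by k = sec 45.8° = 1.434.
True distance = 2600 / 1.434 = 2600 × cos 45.8° ≈ 1810 km.

1810 km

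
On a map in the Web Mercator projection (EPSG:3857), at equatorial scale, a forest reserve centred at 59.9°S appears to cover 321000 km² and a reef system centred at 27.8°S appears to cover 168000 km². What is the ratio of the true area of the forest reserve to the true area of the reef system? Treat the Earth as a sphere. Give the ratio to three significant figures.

On Mercator the areal scale is sec²φ, so true area = apparent × cos²φ.
True area of forest reserve: 321000 × cos²(59.9°) = 321000 × 0.2515 = 80740 km².
True area of reef system: 168000 × cos²(27.8°) = 168000 × 0.7825 = 131500 km².
Ratio = 80740 / 131500 ≈ 0.614.

0.614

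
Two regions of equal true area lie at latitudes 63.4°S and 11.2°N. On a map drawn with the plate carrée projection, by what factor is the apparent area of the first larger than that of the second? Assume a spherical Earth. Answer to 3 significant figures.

2.19

In the plate carrée (x = Rλ, y = Rφ), meridians are true-scale (h = 1) and parallels are stretched by k = sec φ.
Areal scale at 63.4°: h·k = 1.000 × 2.233 = 2.233.
Areal scale at 11.2°: h·k = 1.000 × 1.019 = 1.019.
Ratio = 2.233/1.019 ≈ 2.19.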